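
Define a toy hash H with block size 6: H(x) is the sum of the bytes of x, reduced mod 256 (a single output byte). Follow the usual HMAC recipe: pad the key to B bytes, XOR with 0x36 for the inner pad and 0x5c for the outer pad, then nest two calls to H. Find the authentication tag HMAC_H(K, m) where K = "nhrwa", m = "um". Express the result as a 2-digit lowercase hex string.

02

Key "nhrwa" = 6e 68 72 77 61 is 5 bytes ≤ B = 6; zero-pad to 6 bytes: K' = 6e 68 72 77 61 00.
K' ⊕ ipad = 58 5e 44 41 57 36.  K' ⊕ opad = 32 34 2e 2b 3d 5c.
Inner input = (K'⊕ipad) ∥ m = 58 5e 44 41 57 36 ∥ 75 6d.
Inner hash: sum = 88+94+68+65+87+54+117+109 = 682; mod 256 = 170 → aa.
Outer input = (K'⊕opad) ∥ inner = 32 34 2e 2b 3d 5c ∥ aa.
Outer hash (tag): sum = 50+52+46+43+61+92+170 = 514; mod 256 = 2 → 02.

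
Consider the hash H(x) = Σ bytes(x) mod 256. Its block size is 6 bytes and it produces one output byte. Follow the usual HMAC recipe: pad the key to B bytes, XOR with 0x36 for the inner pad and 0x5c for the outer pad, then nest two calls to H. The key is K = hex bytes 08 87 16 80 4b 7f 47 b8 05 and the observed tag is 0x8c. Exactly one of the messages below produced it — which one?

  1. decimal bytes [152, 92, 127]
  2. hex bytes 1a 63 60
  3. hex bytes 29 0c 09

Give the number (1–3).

Key hex bytes 08 87 16 80 4b 7f 47 b8 05 is 9 bytes > B = 6, so hash it first: H(key) = f3, then zero-pad to 6 bytes: K' = f3 00 00 00 00 00.
K' ⊕ ipad = c5 36 36 36 36 36; K' ⊕ opad = af 5c 5c 5c 5c 5c.
m1: inner = H(c5 36 36 36 36 36 98 5c 7f) = 46; tag = H(af 5c 5c 5c 5c 5c 46) = c1
m2: inner = H(c5 36 36 36 36 36 1a 63 60) = b0; tag = H(af 5c 5c 5c 5c 5c b0) = 2b
m3: inner = H(c5 36 36 36 36 36 29 0c 09) = 11; tag = H(af 5c 5c 5c 5c 5c 11) = 8c ← matches

3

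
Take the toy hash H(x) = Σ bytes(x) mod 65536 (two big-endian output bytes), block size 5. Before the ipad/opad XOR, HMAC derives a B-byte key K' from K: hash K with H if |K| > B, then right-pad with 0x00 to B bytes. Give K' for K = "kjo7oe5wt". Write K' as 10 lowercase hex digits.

036f000000

|K| = 9 > B = 5, so first hash the key.
H(K): sum = 107+106+111+55+111+101+53+119+116 = 879 → 03 6f.
Zero-pad H(K) = 03 6f to 5 bytes: K' = 03 6f 00 00 00.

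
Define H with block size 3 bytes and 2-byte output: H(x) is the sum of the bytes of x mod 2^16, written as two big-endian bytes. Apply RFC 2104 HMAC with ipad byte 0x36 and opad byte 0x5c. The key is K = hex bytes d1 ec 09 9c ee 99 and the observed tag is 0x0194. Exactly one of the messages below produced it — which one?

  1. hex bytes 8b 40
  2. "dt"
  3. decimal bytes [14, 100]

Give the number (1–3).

Key hex bytes d1 ec 09 9c ee 99 is 6 bytes > B = 3, so hash it first: H(key) = 03 e9, then zero-pad to 3 bytes: K' = 03 e9 00.
K' ⊕ ipad = 35 df 36; K' ⊕ opad = 5f b5 5c.
m1: inner = H(35 df 36 8b 40) = 02 15; tag = H(5f b5 5c 02 15) = 0187
m2: inner = H(35 df 36 64 74) = 02 22; tag = H(5f b5 5c 02 22) = 0194 ← matches
m3: inner = H(35 df 36 0e 64) = 01 bc; tag = H(5f b5 5c 01 bc) = 022d

2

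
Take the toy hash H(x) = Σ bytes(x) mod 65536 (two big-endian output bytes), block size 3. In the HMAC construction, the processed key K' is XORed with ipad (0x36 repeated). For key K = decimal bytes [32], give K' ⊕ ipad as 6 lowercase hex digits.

Key decimal bytes [32] = 20 is 1 byte ≤ B = 3; zero-pad to 3 bytes: K' = 20 00 00.
XOR each byte with 0x36: 20⊕36=16, 00⊕36=36, 00⊕36=36.

163636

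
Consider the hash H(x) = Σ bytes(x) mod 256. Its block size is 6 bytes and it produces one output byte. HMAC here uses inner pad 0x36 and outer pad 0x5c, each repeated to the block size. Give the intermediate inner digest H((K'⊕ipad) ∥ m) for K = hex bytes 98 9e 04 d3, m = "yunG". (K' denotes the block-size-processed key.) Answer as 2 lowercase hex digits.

Key hex bytes 98 9e 04 d3 is 4 bytes ≤ B = 6; zero-pad to 6 bytes: K' = 98 9e 04 d3 00 00.
K' ⊕ ipad = ae a8 32 e5 36 36.
Inner input = ae a8 32 e5 36 36 ∥ 79 75 6e 47.
Inner hash: sum = 174+168+50+229+54+54+121+117+110+71 = 1148; mod 256 = 124 → 7c.

7c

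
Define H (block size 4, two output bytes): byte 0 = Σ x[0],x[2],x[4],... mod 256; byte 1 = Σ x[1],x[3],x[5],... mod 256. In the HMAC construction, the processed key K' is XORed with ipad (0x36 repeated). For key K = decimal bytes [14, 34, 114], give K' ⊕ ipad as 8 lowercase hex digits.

Key decimal bytes [14, 34, 114] = 0e 22 72 is 3 bytes ≤ B = 4; zero-pad to 4 bytes: K' = 0e 22 72 00.
XOR each byte with 0x36: 0e⊕36=38, 22⊕36=14, 72⊕36=44, 00⊕36=36.

38144436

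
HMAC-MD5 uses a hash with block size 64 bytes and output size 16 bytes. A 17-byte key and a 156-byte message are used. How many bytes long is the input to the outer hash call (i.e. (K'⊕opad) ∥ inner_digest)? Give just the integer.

80

Key is 17 ≤ 64 bytes, zero-padded: |K'| = 64.
Outer input = (K'⊕opad) ∥ H(inner) → 64 + 16 = 80 bytes.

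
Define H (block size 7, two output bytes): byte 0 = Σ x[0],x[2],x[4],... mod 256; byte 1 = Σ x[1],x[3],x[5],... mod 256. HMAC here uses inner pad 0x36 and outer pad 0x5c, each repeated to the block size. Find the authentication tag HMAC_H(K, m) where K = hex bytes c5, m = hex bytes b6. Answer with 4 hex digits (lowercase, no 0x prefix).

Key hex bytes c5 is 1 byte ≤ B = 7; zero-pad to 7 bytes: K' = c5 00 00 00 00 00 00.
K' ⊕ ipad = f3 36 36 36 36 36 36.  K' ⊕ opad = 99 5c 5c 5c 5c 5c 5c.
Inner input = (K'⊕ipad) ∥ m = f3 36 36 36 36 36 36 ∥ b6.
Inner hash: even-index sum = 405 mod 256 = 149; odd-index sum = 344 mod 256 = 88 → 95 58.
Outer input = (K'⊕opad) ∥ inner = 99 5c 5c 5c 5c 5c 5c ∥ 95 58.
Outer hash (tag): even-index sum = 517 mod 256 = 5; odd-index sum = 425 mod 256 = 169 → 05 a9.

05a9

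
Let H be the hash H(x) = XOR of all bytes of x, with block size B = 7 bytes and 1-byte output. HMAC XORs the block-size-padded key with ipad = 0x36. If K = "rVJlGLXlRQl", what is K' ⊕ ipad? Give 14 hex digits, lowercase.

64363636363636

Key "rVJlGLXlRQl" = 72 56 4a 6c 47 4c 58 6c 52 51 6c is 11 bytes > B = 7, so hash it first: H(key) = 52, then zero-pad to 7 bytes: K' = 52 00 00 00 00 00 00.
XOR each byte with 0x36: 52⊕36=64, 00⊕36=36, 00⊕36=36, 00⊕36=36, 00⊕36=36, 00⊕36=36, 00⊕36=36.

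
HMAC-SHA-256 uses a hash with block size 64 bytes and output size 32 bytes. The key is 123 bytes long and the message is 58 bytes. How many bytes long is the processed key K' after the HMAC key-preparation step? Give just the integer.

Key is 123 > 64 bytes, so it is hashed to 32 bytes then zero-padded to 64: |K'| = 64.

64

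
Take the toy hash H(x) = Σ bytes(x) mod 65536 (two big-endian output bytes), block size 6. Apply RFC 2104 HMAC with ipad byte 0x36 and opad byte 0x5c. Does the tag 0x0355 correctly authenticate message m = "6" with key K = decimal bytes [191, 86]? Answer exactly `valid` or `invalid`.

valid

Key decimal bytes [191, 86] = bf 56 is 2 bytes ≤ B = 6; zero-pad to 6 bytes: K' = bf 56 00 00 00 00.
K' ⊕ ipad = 89 60 36 36 36 36; K' ⊕ opad = e3 0a 5c 5c 5c 5c.
Inner hash: sum = 137+96+54+54+54+54+54 = 503 → 01 f7.
Outer hash (recomputed tag): sum = 227+10+92+92+92+92+1+247 = 853 → 03 55.
Recomputed tag = 0355; claimed = 0355 → match.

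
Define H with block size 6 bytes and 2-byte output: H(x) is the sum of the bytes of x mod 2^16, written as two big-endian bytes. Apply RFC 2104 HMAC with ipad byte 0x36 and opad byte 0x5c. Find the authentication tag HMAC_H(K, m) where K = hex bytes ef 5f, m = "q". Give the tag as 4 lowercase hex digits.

Key hex bytes ef 5f is 2 bytes ≤ B = 6; zero-pad to 6 bytes: K' = ef 5f 00 00 00 00.
K' ⊕ ipad = d9 69 36 36 36 36.  K' ⊕ opad = b3 03 5c 5c 5c 5c.
Inner input = (K'⊕ipad) ∥ m = d9 69 36 36 36 36 ∥ 71.
Inner hash: sum = 217+105+54+54+54+54+113 = 651 → 02 8b.
Outer input = (K'⊕opad) ∥ inner = b3 03 5c 5c 5c 5c ∥ 02 8b.
Outer hash (tag): sum = 179+3+92+92+92+92+2+139 = 691 → 02 b3.

02b3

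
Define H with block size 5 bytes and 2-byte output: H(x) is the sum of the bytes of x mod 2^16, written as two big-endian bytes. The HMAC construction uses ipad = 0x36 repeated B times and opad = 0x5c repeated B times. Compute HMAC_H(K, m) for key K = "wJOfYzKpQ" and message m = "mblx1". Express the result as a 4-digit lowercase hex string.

Key "wJOfYzKpQ" = 77 4a 4f 66 59 7a 4b 70 51 is 9 bytes > B = 5, so hash it first: H(key) = 03 55, then zero-pad to 5 bytes: K' = 03 55 00 00 00.
K' ⊕ ipad = 35 63 36 36 36.  K' ⊕ opad = 5f 09 5c 5c 5c.
Inner input = (K'⊕ipad) ∥ m = 35 63 36 36 36 ∥ 6d 62 6c 78 31.
Inner hash: sum = 53+99+54+54+54+109+98+108+120+49 = 798 → 03 1e.
Outer input = (K'⊕opad) ∥ inner = 5f 09 5c 5c 5c ∥ 03 1e.
Outer hash (tag): sum = 95+9+92+92+92+3+30 = 413 → 01 9d.

019d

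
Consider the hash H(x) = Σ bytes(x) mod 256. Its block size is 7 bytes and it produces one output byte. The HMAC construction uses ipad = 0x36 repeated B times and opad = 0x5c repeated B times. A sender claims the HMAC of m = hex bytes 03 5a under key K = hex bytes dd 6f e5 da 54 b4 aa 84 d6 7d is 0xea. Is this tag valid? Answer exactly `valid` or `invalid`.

invalid

Key hex bytes dd 6f e5 da 54 b4 aa 84 d6 7d is 10 bytes > B = 7, so hash it first: H(key) = 94, then zero-pad to 7 bytes: K' = 94 00 00 00 00 00 00.
K' ⊕ ipad = a2 36 36 36 36 36 36; K' ⊕ opad = c8 5c 5c 5c 5c 5c 5c.
Inner hash: sum = 162+54+54+54+54+54+54+3+90 = 579; mod 256 = 67 → 43.
Outer hash (recomputed tag): sum = 200+92+92+92+92+92+92+67 = 819; mod 256 = 51 → 33.
Recomputed tag = 33; claimed = ea → mismatch.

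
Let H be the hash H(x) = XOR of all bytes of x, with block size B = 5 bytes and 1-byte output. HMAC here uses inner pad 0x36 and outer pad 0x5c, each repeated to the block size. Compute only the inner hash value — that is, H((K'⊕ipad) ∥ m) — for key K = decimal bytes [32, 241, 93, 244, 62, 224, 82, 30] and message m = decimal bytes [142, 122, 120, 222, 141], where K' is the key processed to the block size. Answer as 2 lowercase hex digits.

Key decimal bytes [32, 241, 93, 244, 62, 224, 82, 30] = 20 f1 5d f4 3e e0 52 1e is 8 bytes > B = 5, so hash it first: H(key) = ea, then zero-pad to 5 bytes: K' = ea 00 00 00 00.
K' ⊕ ipad = dc 36 36 36 36.
Inner input = dc 36 36 36 36 ∥ 8e 7a 78 de 8d.
Inner hash: XOR dc⊕36⊕36⊕36⊕36⊕8e⊕7a⊕78⊕de⊕8d = 03.

03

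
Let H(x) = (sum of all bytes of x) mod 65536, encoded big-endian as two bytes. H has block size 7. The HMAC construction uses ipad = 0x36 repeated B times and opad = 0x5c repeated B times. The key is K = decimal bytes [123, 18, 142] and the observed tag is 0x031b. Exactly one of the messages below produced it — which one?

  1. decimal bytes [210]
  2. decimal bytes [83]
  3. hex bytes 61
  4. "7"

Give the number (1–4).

3

Key decimal bytes [123, 18, 142] = 7b 12 8e is 3 bytes ≤ B = 7; zero-pad to 7 bytes: K' = 7b 12 8e 00 00 00 00.
K' ⊕ ipad = 4d 24 b8 36 36 36 36; K' ⊕ opad = 27 4e d2 5c 5c 5c 5c.
m1: inner = H(4d 24 b8 36 36 36 36 d2) = 02 d3; tag = H(27 4e d2 5c 5c 5c 5c 02 d3) = 038c
m2: inner = H(4d 24 b8 36 36 36 36 53) = 02 54; tag = H(27 4e d2 5c 5c 5c 5c 02 54) = 030d
m3: inner = H(4d 24 b8 36 36 36 36 61) = 02 62; tag = H(27 4e d2 5c 5c 5c 5c 02 62) = 031b ← matches
m4: inner = H(4d 24 b8 36 36 36 36 37) = 02 38; tag = H(27 4e d2 5c 5c 5c 5c 02 38) = 02f1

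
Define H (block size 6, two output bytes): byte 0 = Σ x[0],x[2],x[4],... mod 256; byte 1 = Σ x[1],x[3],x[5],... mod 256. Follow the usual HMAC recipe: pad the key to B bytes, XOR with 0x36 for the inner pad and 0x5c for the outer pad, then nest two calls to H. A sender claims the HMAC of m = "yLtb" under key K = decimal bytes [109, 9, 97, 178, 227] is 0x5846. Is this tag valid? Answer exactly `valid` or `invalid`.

invalid

Key decimal bytes [109, 9, 97, 178, 227] = 6d 09 61 b2 e3 is 5 bytes ≤ B = 6; zero-pad to 6 bytes: K' = 6d 09 61 b2 e3 00.
K' ⊕ ipad = 5b 3f 57 84 d5 36; K' ⊕ opad = 31 55 3d ee bf 5c.
Inner hash: even-index sum = 628 mod 256 = 116; odd-index sum = 423 mod 256 = 167 → 74 a7.
Outer hash (recomputed tag): even-index sum = 417 mod 256 = 161; odd-index sum = 582 mod 256 = 70 → a1 46.
Recomputed tag = a146; claimed = 5846 → mismatch.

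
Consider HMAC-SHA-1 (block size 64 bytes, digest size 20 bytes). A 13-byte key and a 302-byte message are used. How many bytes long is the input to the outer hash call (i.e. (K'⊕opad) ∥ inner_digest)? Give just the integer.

Key is 13 ≤ 64 bytes, zero-padded: |K'| = 64.
Outer input = (K'⊕opad) ∥ H(inner) → 64 + 20 = 84 bytes.

84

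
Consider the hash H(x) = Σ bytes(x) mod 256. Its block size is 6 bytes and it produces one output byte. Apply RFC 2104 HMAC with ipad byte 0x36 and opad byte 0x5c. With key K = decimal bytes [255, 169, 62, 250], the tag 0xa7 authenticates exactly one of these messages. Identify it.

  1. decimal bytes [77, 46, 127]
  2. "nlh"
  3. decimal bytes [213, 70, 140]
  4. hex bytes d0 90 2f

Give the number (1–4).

3

Key decimal bytes [255, 169, 62, 250] = ff a9 3e fa is 4 bytes ≤ B = 6; zero-pad to 6 bytes: K' = ff a9 3e fa 00 00.
K' ⊕ ipad = c9 9f 08 cc 36 36; K' ⊕ opad = a3 f5 62 a6 5c 5c.
m1: inner = H(c9 9f 08 cc 36 36 4d 2e 7f) = a2; tag = H(a3 f5 62 a6 5c 5c a2) = fa
m2: inner = H(c9 9f 08 cc 36 36 6e 6c 68) = ea; tag = H(a3 f5 62 a6 5c 5c ea) = 42
m3: inner = H(c9 9f 08 cc 36 36 d5 46 8c) = 4f; tag = H(a3 f5 62 a6 5c 5c 4f) = a7 ← matches
m4: inner = H(c9 9f 08 cc 36 36 d0 90 2f) = 37; tag = H(a3 f5 62 a6 5c 5c 37) = 8f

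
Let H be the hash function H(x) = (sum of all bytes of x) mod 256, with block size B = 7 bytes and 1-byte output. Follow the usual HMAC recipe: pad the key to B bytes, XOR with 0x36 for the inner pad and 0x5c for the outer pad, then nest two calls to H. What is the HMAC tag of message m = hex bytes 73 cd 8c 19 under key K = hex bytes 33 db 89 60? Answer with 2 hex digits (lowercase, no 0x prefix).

Key hex bytes 33 db 89 60 is 4 bytes ≤ B = 7; zero-pad to 7 bytes: K' = 33 db 89 60 00 00 00.
K' ⊕ ipad = 05 ed bf 56 36 36 36.  K' ⊕ opad = 6f 87 d5 3c 5c 5c 5c.
Inner input = (K'⊕ipad) ∥ m = 05 ed bf 56 36 36 36 ∥ 73 cd 8c 19.
Inner hash: sum = 5+237+191+86+54+54+54+115+205+140+25 = 1166; mod 256 = 142 → 8e.
Outer input = (K'⊕opad) ∥ inner = 6f 87 d5 3c 5c 5c 5c ∥ 8e.
Outer hash (tag): sum = 111+135+213+60+92+92+92+142 = 937; mod 256 = 169 → a9.

a9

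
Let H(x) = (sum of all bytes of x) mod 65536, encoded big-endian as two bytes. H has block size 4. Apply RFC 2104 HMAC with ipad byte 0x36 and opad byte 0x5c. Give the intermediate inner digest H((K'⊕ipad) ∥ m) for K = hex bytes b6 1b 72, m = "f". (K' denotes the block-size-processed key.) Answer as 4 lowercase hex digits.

018d

Key hex bytes b6 1b 72 is 3 bytes ≤ B = 4; zero-pad to 4 bytes: K' = b6 1b 72 00.
K' ⊕ ipad = 80 2d 44 36.
Inner input = 80 2d 44 36 ∥ 66.
Inner hash: sum = 128+45+68+54+102 = 397 → 01 8d.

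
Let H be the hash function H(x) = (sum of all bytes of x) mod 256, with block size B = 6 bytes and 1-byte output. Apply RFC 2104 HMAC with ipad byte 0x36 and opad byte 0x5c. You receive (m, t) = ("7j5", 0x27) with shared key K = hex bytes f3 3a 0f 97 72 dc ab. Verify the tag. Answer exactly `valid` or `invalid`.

Key hex bytes f3 3a 0f 97 72 dc ab is 7 bytes > B = 6, so hash it first: H(key) = cc, then zero-pad to 6 bytes: K' = cc 00 00 00 00 00.
K' ⊕ ipad = fa 36 36 36 36 36; K' ⊕ opad = 90 5c 5c 5c 5c 5c.
Inner hash: sum = 250+54+54+54+54+54+55+106+53 = 734; mod 256 = 222 → de.
Outer hash (recomputed tag): sum = 144+92+92+92+92+92+222 = 826; mod 256 = 58 → 3a.
Recomputed tag = 3a; claimed = 27 → mismatch.

invalid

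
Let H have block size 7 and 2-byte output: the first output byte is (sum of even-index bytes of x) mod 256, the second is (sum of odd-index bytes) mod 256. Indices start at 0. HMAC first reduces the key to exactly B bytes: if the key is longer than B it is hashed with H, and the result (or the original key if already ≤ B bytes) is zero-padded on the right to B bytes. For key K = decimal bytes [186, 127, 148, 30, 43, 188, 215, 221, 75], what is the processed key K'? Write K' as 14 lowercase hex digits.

|K| = 9 > B = 7, so first hash the key.
H(K): even-index sum = 667 mod 256 = 155; odd-index sum = 566 mod 256 = 54 → 9b 36.
Zero-pad H(K) = 9b 36 to 7 bytes: K' = 9b 36 00 00 00 00 00.

9b360000000000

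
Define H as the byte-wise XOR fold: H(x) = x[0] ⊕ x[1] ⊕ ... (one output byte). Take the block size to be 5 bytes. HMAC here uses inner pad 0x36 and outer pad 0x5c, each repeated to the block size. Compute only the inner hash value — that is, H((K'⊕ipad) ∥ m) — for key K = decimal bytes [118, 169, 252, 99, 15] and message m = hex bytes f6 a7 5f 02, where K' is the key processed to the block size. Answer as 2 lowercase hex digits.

75

Key decimal bytes [118, 169, 252, 99, 15] = 76 a9 fc 63 0f is exactly B = 5 bytes: K' = 76 a9 fc 63 0f.
K' ⊕ ipad = 40 9f ca 55 39.
Inner input = 40 9f ca 55 39 ∥ f6 a7 5f 02.
Inner hash: XOR 40⊕9f⊕ca⊕55⊕39⊕f6⊕a7⊕5f⊕02 = 75.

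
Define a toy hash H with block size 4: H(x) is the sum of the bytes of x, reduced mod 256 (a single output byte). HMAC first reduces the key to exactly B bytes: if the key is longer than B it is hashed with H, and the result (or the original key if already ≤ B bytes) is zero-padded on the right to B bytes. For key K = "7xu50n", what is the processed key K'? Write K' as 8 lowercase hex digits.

|K| = 6 > B = 4, so first hash the key.
H(K): sum = 55+120+117+53+48+110 = 503; mod 256 = 247 → f7.
Zero-pad H(K) = f7 to 4 bytes: K' = f7 00 00 00.

f7000000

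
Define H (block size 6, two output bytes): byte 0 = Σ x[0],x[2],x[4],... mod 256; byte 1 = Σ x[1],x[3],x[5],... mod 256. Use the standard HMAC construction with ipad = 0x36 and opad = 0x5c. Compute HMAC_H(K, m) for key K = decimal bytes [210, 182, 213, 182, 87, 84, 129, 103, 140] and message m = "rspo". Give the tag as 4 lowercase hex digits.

Key decimal bytes [210, 182, 213, 182, 87, 84, 129, 103, 140] = d2 b6 d5 b6 57 54 81 67 8c is 9 bytes > B = 6, so hash it first: H(key) = 0b 27, then zero-pad to 6 bytes: K' = 0b 27 00 00 00 00.
K' ⊕ ipad = 3d 11 36 36 36 36.  K' ⊕ opad = 57 7b 5c 5c 5c 5c.
Inner input = (K'⊕ipad) ∥ m = 3d 11 36 36 36 36 ∥ 72 73 70 6f.
Inner hash: even-index sum = 395 mod 256 = 139; odd-index sum = 351 mod 256 = 95 → 8b 5f.
Outer input = (K'⊕opad) ∥ inner = 57 7b 5c 5c 5c 5c ∥ 8b 5f.
Outer hash (tag): even-index sum = 410 mod 256 = 154; odd-index sum = 402 mod 256 = 146 → 9a 92.

9a92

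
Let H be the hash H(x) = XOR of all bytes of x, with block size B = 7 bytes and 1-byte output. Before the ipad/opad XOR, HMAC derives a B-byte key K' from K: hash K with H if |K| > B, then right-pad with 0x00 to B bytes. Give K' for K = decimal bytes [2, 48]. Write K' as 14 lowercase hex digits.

02300000000000

Key decimal bytes [2, 48] = 02 30 is 2 bytes ≤ B = 7; zero-pad to 7 bytes: K' = 02 30 00 00 00 00 00.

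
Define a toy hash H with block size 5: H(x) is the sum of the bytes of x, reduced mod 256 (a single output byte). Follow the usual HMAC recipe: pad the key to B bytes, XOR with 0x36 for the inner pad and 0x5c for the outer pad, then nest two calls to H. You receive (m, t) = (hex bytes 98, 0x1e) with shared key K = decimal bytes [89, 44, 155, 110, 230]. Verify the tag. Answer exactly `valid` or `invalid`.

valid

Key decimal bytes [89, 44, 155, 110, 230] = 59 2c 9b 6e e6 is exactly B = 5 bytes: K' = 59 2c 9b 6e e6.
K' ⊕ ipad = 6f 1a ad 58 d0; K' ⊕ opad = 05 70 c7 32 ba.
Inner hash: sum = 111+26+173+88+208+152 = 758; mod 256 = 246 → f6.
Outer hash (recomputed tag): sum = 5+112+199+50+186+246 = 798; mod 256 = 30 → 1e.
Recomputed tag = 1e; claimed = 1e → match.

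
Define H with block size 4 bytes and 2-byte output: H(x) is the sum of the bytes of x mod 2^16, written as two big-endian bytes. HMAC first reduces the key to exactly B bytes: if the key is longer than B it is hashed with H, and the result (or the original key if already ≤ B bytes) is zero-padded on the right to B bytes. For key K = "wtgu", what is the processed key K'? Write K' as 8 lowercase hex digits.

77746775

Key "wtgu" = 77 74 67 75 is exactly B = 4 bytes: K' = 77 74 67 75.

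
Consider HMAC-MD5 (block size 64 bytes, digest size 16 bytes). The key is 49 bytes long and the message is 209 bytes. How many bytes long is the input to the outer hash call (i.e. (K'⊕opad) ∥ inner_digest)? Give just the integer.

Key is 49 ≤ 64 bytes, zero-padded: |K'| = 64.
Outer input = (K'⊕opad) ∥ H(inner) → 64 + 16 = 80 bytes.

80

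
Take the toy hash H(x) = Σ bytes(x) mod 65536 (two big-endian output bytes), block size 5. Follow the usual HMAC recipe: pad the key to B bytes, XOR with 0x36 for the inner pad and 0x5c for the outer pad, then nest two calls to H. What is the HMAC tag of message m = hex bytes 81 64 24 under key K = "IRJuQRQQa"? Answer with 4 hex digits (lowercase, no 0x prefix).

Key "IRJuQRQQa" = 49 52 4a 75 51 52 51 51 61 is 9 bytes > B = 5, so hash it first: H(key) = 03 00, then zero-pad to 5 bytes: K' = 03 00 00 00 00.
K' ⊕ ipad = 35 36 36 36 36.  K' ⊕ opad = 5f 5c 5c 5c 5c.
Inner input = (K'⊕ipad) ∥ m = 35 36 36 36 36 ∥ 81 64 24.
Inner hash: sum = 53+54+54+54+54+129+100+36 = 534 → 02 16.
Outer input = (K'⊕opad) ∥ inner = 5f 5c 5c 5c 5c ∥ 02 16.
Outer hash (tag): sum = 95+92+92+92+92+2+22 = 487 → 01 e7.

01e7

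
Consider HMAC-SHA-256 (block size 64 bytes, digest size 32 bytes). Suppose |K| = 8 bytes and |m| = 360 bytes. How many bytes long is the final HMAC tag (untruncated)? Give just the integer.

The tag is one SHA-256 digest: 32 bytes.

32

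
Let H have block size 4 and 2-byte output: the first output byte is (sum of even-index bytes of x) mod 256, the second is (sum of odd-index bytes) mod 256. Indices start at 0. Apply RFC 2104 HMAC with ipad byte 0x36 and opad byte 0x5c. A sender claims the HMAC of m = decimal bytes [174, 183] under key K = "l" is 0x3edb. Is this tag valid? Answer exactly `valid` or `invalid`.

Key "l" = 6c is 1 byte ≤ B = 4; zero-pad to 4 bytes: K' = 6c 00 00 00.
K' ⊕ ipad = 5a 36 36 36; K' ⊕ opad = 30 5c 5c 5c.
Inner hash: even-index sum = 318 mod 256 = 62; odd-index sum = 291 mod 256 = 35 → 3e 23.
Outer hash (recomputed tag): even-index sum = 202 mod 256 = 202; odd-index sum = 219 mod 256 = 219 → ca db.
Recomputed tag = cadb; claimed = 3edb → mismatch.

invalid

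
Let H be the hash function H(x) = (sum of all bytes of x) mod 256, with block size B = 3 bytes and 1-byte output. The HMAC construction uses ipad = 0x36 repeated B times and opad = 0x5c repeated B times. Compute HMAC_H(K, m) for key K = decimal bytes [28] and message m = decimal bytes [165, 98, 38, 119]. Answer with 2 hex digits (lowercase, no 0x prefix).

Key decimal bytes [28] = 1c is 1 byte ≤ B = 3; zero-pad to 3 bytes: K' = 1c 00 00.
K' ⊕ ipad = 2a 36 36.  K' ⊕ opad = 40 5c 5c.
Inner input = (K'⊕ipad) ∥ m = 2a 36 36 ∥ a5 62 26 77.
Inner hash: sum = 42+54+54+165+98+38+119 = 570; mod 256 = 58 → 3a.
Outer input = (K'⊕opad) ∥ inner = 40 5c 5c ∥ 3a.
Outer hash (tag): sum = 64+92+92+58 = 306; mod 256 = 50 → 32.

32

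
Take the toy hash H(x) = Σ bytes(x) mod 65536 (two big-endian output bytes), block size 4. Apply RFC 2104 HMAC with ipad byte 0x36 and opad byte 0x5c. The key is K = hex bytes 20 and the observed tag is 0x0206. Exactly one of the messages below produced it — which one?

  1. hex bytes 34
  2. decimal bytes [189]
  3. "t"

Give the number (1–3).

2

Key hex bytes 20 is 1 byte ≤ B = 4; zero-pad to 4 bytes: K' = 20 00 00 00.
K' ⊕ ipad = 16 36 36 36; K' ⊕ opad = 7c 5c 5c 5c.
m1: inner = H(16 36 36 36 34) = 00 ec; tag = H(7c 5c 5c 5c 00 ec) = 027c
m2: inner = H(16 36 36 36 bd) = 01 75; tag = H(7c 5c 5c 5c 01 75) = 0206 ← matches
m3: inner = H(16 36 36 36 74) = 01 2c; tag = H(7c 5c 5c 5c 01 2c) = 01bd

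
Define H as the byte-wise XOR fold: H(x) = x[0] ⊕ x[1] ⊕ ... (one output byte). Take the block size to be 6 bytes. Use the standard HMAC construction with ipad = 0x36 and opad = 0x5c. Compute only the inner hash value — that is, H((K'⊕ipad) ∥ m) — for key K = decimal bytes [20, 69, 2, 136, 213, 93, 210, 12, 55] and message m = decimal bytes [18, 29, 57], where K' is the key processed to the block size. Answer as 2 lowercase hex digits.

8c

Key decimal bytes [20, 69, 2, 136, 213, 93, 210, 12, 55] = 14 45 02 88 d5 5d d2 0c 37 is 9 bytes > B = 6, so hash it first: H(key) = ba, then zero-pad to 6 bytes: K' = ba 00 00 00 00 00.
K' ⊕ ipad = 8c 36 36 36 36 36.
Inner input = 8c 36 36 36 36 36 ∥ 12 1d 39.
Inner hash: XOR 8c⊕36⊕36⊕36⊕36⊕36⊕12⊕1d⊕39 = 8c.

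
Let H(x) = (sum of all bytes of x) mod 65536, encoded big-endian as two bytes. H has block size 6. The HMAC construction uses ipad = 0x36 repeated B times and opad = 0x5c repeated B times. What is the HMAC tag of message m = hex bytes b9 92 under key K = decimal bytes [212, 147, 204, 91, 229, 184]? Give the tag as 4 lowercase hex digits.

Key decimal bytes [212, 147, 204, 91, 229, 184] = d4 93 cc 5b e5 b8 is exactly B = 6 bytes: K' = d4 93 cc 5b e5 b8.
K' ⊕ ipad = e2 a5 fa 6d d3 8e.  K' ⊕ opad = 88 cf 90 07 b9 e4.
Inner input = (K'⊕ipad) ∥ m = e2 a5 fa 6d d3 8e ∥ b9 92.
Inner hash: sum = 226+165+250+109+211+142+185+146 = 1434 → 05 9a.
Outer input = (K'⊕opad) ∥ inner = 88 cf 90 07 b9 e4 ∥ 05 9a.
Outer hash (tag): sum = 136+207+144+7+185+228+5+154 = 1066 → 04 2a.

042a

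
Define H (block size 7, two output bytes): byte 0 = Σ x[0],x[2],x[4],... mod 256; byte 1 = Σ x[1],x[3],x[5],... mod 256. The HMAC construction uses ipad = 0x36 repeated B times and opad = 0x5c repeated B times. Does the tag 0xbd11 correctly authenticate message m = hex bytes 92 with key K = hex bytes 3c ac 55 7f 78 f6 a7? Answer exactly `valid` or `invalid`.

Key hex bytes 3c ac 55 7f 78 f6 a7 is exactly B = 7 bytes: K' = 3c ac 55 7f 78 f6 a7.
K' ⊕ ipad = 0a 9a 63 49 4e c0 91; K' ⊕ opad = 60 f0 09 23 24 aa fb.
Inner hash: even-index sum = 332 mod 256 = 76; odd-index sum = 565 mod 256 = 53 → 4c 35.
Outer hash (recomputed tag): even-index sum = 445 mod 256 = 189; odd-index sum = 521 mod 256 = 9 → bd 09.
Recomputed tag = bd09; claimed = bd11 → mismatch.

invalid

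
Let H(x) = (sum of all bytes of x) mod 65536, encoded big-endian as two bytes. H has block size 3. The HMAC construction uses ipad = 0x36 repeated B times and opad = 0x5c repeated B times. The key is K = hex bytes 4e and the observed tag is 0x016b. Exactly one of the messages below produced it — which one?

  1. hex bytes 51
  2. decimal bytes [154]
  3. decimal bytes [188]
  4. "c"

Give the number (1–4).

Key hex bytes 4e is 1 byte ≤ B = 3; zero-pad to 3 bytes: K' = 4e 00 00.
K' ⊕ ipad = 78 36 36; K' ⊕ opad = 12 5c 5c.
m1: inner = H(78 36 36 51) = 01 35; tag = H(12 5c 5c 01 35) = 0100
m2: inner = H(78 36 36 9a) = 01 7e; tag = H(12 5c 5c 01 7e) = 0149
m3: inner = H(78 36 36 bc) = 01 a0; tag = H(12 5c 5c 01 a0) = 016b ← matches
m4: inner = H(78 36 36 63) = 01 47; tag = H(12 5c 5c 01 47) = 0112

3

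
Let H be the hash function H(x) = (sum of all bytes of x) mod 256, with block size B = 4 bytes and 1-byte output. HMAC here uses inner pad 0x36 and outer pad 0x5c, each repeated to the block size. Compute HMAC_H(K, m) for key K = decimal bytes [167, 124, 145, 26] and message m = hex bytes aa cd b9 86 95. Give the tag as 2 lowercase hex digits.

27

Key decimal bytes [167, 124, 145, 26] = a7 7c 91 1a is exactly B = 4 bytes: K' = a7 7c 91 1a.
K' ⊕ ipad = 91 4a a7 2c.  K' ⊕ opad = fb 20 cd 46.
Inner input = (K'⊕ipad) ∥ m = 91 4a a7 2c ∥ aa cd b9 86 95.
Inner hash: sum = 145+74+167+44+170+205+185+134+149 = 1273; mod 256 = 249 → f9.
Outer input = (K'⊕opad) ∥ inner = fb 20 cd 46 ∥ f9.
Outer hash (tag): sum = 251+32+205+70+249 = 807; mod 256 = 39 → 27.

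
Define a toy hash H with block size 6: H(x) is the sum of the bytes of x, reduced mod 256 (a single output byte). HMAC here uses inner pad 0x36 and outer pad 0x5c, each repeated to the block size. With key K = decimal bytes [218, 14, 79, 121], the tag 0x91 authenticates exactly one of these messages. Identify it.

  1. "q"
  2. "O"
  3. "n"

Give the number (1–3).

Key decimal bytes [218, 14, 79, 121] = da 0e 4f 79 is 4 bytes ≤ B = 6; zero-pad to 6 bytes: K' = da 0e 4f 79 00 00.
K' ⊕ ipad = ec 38 79 4f 36 36; K' ⊕ opad = 86 52 13 25 5c 5c.
m1: inner = H(ec 38 79 4f 36 36 71) = c9; tag = H(86 52 13 25 5c 5c c9) = 91 ← matches
m2: inner = H(ec 38 79 4f 36 36 4f) = a7; tag = H(86 52 13 25 5c 5c a7) = 6f
m3: inner = H(ec 38 79 4f 36 36 6e) = c6; tag = H(86 52 13 25 5c 5c c6) = 8e

1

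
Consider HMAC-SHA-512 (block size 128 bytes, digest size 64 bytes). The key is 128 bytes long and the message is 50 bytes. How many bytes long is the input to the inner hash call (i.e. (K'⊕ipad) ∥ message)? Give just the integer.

178

Key is 128 ≤ 128 bytes, zero-padded: |K'| = 128.
Inner input = (K'⊕ipad) ∥ m → 128 + 50 = 178 bytes.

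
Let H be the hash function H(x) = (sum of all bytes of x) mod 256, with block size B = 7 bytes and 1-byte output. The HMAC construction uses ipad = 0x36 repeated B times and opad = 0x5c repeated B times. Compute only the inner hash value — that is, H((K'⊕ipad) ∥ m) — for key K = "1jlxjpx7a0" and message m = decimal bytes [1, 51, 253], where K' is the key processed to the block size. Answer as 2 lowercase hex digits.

24

Key "1jlxjpx7a0" = 31 6a 6c 78 6a 70 78 37 61 30 is 10 bytes > B = 7, so hash it first: H(key) = 99, then zero-pad to 7 bytes: K' = 99 00 00 00 00 00 00.
K' ⊕ ipad = af 36 36 36 36 36 36.
Inner input = af 36 36 36 36 36 36 ∥ 01 33 fd.
Inner hash: sum = 175+54+54+54+54+54+54+1+51+253 = 804; mod 256 = 36 → 24.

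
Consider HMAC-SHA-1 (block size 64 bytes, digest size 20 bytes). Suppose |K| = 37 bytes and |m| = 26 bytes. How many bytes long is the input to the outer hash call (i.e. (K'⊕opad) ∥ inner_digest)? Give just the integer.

Key is 37 ≤ 64 bytes, zero-padded: |K'| = 64.
Outer input = (K'⊕opad) ∥ H(inner) → 64 + 20 = 84 bytes.

84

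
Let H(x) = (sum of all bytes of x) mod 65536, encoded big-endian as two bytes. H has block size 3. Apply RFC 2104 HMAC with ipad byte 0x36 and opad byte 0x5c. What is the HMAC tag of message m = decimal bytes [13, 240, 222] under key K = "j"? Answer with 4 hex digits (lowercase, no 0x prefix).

0193

Key "j" = 6a is 1 byte ≤ B = 3; zero-pad to 3 bytes: K' = 6a 00 00.
K' ⊕ ipad = 5c 36 36.  K' ⊕ opad = 36 5c 5c.
Inner input = (K'⊕ipad) ∥ m = 5c 36 36 ∥ 0d f0 de.
Inner hash: sum = 92+54+54+13+240+222 = 675 → 02 a3.
Outer input = (K'⊕opad) ∥ inner = 36 5c 5c ∥ 02 a3.
Outer hash (tag): sum = 54+92+92+2+163 = 403 → 01 93.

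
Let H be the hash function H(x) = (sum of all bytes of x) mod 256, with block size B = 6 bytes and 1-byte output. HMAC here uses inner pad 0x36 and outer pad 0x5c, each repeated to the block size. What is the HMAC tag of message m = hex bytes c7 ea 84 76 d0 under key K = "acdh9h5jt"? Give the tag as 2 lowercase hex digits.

df

Key "acdh9h5jt" = 61 63 64 68 39 68 35 6a 74 is 9 bytes > B = 6, so hash it first: H(key) = 44, then zero-pad to 6 bytes: K' = 44 00 00 00 00 00.
K' ⊕ ipad = 72 36 36 36 36 36.  K' ⊕ opad = 18 5c 5c 5c 5c 5c.
Inner input = (K'⊕ipad) ∥ m = 72 36 36 36 36 36 ∥ c7 ea 84 76 d0.
Inner hash: sum = 114+54+54+54+54+54+199+234+132+118+208 = 1275; mod 256 = 251 → fb.
Outer input = (K'⊕opad) ∥ inner = 18 5c 5c 5c 5c 5c ∥ fb.
Outer hash (tag): sum = 24+92+92+92+92+92+251 = 735; mod 256 = 223 → df.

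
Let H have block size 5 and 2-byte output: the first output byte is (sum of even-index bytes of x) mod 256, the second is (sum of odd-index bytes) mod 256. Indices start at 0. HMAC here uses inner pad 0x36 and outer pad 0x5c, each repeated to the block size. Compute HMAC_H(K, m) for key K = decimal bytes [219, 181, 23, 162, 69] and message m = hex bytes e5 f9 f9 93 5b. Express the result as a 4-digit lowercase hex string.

Key decimal bytes [219, 181, 23, 162, 69] = db b5 17 a2 45 is exactly B = 5 bytes: K' = db b5 17 a2 45.
K' ⊕ ipad = ed 83 21 94 73.  K' ⊕ opad = 87 e9 4b fe 19.
Inner input = (K'⊕ipad) ∥ m = ed 83 21 94 73 ∥ e5 f9 f9 93 5b.
Inner hash: even-index sum = 781 mod 256 = 13; odd-index sum = 848 mod 256 = 80 → 0d 50.
Outer input = (K'⊕opad) ∥ inner = 87 e9 4b fe 19 ∥ 0d 50.
Outer hash (tag): even-index sum = 315 mod 256 = 59; odd-index sum = 500 mod 256 = 244 → 3b f4.

3bf4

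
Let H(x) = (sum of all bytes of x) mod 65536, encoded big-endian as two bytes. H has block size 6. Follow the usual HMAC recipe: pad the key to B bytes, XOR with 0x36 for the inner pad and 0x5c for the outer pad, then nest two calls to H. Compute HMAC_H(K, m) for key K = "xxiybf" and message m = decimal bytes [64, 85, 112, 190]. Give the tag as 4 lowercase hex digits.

Key "xxiybf" = 78 78 69 79 62 66 is exactly B = 6 bytes: K' = 78 78 69 79 62 66.
K' ⊕ ipad = 4e 4e 5f 4f 54 50.  K' ⊕ opad = 24 24 35 25 3e 3a.
Inner input = (K'⊕ipad) ∥ m = 4e 4e 5f 4f 54 50 ∥ 40 55 70 be.
Inner hash: sum = 78+78+95+79+84+80+64+85+112+190 = 945 → 03 b1.
Outer input = (K'⊕opad) ∥ inner = 24 24 35 25 3e 3a ∥ 03 b1.
Outer hash (tag): sum = 36+36+53+37+62+58+3+177 = 462 → 01 ce.

01ce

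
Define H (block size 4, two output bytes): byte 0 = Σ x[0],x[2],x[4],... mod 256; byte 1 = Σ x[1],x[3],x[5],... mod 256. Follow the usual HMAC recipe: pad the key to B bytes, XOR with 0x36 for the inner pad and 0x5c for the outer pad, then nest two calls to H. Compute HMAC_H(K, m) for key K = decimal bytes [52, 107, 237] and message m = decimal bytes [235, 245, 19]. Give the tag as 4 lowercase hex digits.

Key decimal bytes [52, 107, 237] = 34 6b ed is 3 bytes ≤ B = 4; zero-pad to 4 bytes: K' = 34 6b ed 00.
K' ⊕ ipad = 02 5d db 36.  K' ⊕ opad = 68 37 b1 5c.
Inner input = (K'⊕ipad) ∥ m = 02 5d db 36 ∥ eb f5 13.
Inner hash: even-index sum = 475 mod 256 = 219; odd-index sum = 392 mod 256 = 136 → db 88.
Outer input = (K'⊕opad) ∥ inner = 68 37 b1 5c ∥ db 88.
Outer hash (tag): even-index sum = 500 mod 256 = 244; odd-index sum = 283 mod 256 = 27 → f4 1b.

f41b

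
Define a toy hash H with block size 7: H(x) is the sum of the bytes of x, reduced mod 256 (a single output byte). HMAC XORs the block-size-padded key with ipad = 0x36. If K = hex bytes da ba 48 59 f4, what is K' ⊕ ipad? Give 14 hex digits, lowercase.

ec8c7e6fc23636

Key hex bytes da ba 48 59 f4 is 5 bytes ≤ B = 7; zero-pad to 7 bytes: K' = da ba 48 59 f4 00 00.
XOR each byte with 0x36: da⊕36=ec, ba⊕36=8c, 48⊕36=7e, 59⊕36=6f, f4⊕36=c2, 00⊕36=36, 00⊕36=36.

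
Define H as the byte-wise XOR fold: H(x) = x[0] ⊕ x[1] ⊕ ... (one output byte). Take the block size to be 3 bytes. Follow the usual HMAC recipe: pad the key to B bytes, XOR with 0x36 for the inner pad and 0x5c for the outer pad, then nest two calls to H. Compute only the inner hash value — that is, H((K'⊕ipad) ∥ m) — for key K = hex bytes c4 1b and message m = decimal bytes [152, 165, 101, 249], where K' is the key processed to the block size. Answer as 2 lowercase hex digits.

48

Key hex bytes c4 1b is 2 bytes ≤ B = 3; zero-pad to 3 bytes: K' = c4 1b 00.
K' ⊕ ipad = f2 2d 36.
Inner input = f2 2d 36 ∥ 98 a5 65 f9.
Inner hash: XOR f2⊕2d⊕36⊕98⊕a5⊕65⊕f9 = 48.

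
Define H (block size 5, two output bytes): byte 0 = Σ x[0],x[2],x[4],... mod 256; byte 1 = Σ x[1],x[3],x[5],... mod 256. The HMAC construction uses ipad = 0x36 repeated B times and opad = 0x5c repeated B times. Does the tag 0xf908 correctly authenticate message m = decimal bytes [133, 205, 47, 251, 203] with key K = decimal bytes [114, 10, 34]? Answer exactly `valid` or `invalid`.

valid

Key decimal bytes [114, 10, 34] = 72 0a 22 is 3 bytes ≤ B = 5; zero-pad to 5 bytes: K' = 72 0a 22 00 00.
K' ⊕ ipad = 44 3c 14 36 36; K' ⊕ opad = 2e 56 7e 5c 5c.
Inner hash: even-index sum = 598 mod 256 = 86; odd-index sum = 497 mod 256 = 241 → 56 f1.
Outer hash (recomputed tag): even-index sum = 505 mod 256 = 249; odd-index sum = 264 mod 256 = 8 → f9 08.
Recomputed tag = f908; claimed = f908 → match.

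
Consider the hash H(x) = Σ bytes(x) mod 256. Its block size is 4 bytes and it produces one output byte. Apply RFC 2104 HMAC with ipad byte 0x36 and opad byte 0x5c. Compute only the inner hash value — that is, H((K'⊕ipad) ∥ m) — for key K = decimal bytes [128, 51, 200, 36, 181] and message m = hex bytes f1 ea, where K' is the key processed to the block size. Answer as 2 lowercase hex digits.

Key decimal bytes [128, 51, 200, 36, 181] = 80 33 c8 24 b5 is 5 bytes > B = 4, so hash it first: H(key) = 54, then zero-pad to 4 bytes: K' = 54 00 00 00.
K' ⊕ ipad = 62 36 36 36.
Inner input = 62 36 36 36 ∥ f1 ea.
Inner hash: sum = 98+54+54+54+241+234 = 735; mod 256 = 223 → df.

df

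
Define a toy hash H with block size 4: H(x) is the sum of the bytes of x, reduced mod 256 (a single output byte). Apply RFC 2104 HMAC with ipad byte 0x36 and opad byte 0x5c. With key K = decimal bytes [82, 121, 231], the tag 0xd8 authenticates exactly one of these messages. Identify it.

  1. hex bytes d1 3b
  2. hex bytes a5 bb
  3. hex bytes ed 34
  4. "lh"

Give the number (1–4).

Key decimal bytes [82, 121, 231] = 52 79 e7 is 3 bytes ≤ B = 4; zero-pad to 4 bytes: K' = 52 79 e7 00.
K' ⊕ ipad = 64 4f d1 36; K' ⊕ opad = 0e 25 bb 5c.
m1: inner = H(64 4f d1 36 d1 3b) = c6; tag = H(0e 25 bb 5c c6) = 10
m2: inner = H(64 4f d1 36 a5 bb) = 1a; tag = H(0e 25 bb 5c 1a) = 64
m3: inner = H(64 4f d1 36 ed 34) = db; tag = H(0e 25 bb 5c db) = 25
m4: inner = H(64 4f d1 36 6c 68) = 8e; tag = H(0e 25 bb 5c 8e) = d8 ← matches

4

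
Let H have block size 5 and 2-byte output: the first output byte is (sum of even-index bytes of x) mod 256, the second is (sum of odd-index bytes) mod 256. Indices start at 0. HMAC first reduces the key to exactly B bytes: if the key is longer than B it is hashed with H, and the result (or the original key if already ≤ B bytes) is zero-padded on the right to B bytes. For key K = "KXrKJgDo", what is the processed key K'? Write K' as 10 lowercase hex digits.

4b79000000

|K| = 8 > B = 5, so first hash the key.
H(K): even-index sum = 331 mod 256 = 75; odd-index sum = 377 mod 256 = 121 → 4b 79.
Zero-pad H(K) = 4b 79 to 5 bytes: K' = 4b 79 00 00 00.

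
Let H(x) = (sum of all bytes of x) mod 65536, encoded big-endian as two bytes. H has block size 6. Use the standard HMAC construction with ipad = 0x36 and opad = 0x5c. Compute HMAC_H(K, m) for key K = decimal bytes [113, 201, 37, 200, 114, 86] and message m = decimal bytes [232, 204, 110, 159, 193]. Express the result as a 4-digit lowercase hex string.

028a

Key decimal bytes [113, 201, 37, 200, 114, 86] = 71 c9 25 c8 72 56 is exactly B = 6 bytes: K' = 71 c9 25 c8 72 56.
K' ⊕ ipad = 47 ff 13 fe 44 60.  K' ⊕ opad = 2d 95 79 94 2e 0a.
Inner input = (K'⊕ipad) ∥ m = 47 ff 13 fe 44 60 ∥ e8 cc 6e 9f c1.
Inner hash: sum = 71+255+19+254+68+96+232+204+110+159+193 = 1661 → 06 7d.
Outer input = (K'⊕opad) ∥ inner = 2d 95 79 94 2e 0a ∥ 06 7d.
Outer hash (tag): sum = 45+149+121+148+46+10+6+125 = 650 → 02 8a.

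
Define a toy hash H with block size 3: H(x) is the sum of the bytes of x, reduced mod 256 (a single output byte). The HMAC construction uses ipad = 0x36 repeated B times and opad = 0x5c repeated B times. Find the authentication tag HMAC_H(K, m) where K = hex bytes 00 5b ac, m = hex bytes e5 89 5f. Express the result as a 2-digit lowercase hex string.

5d

Key hex bytes 00 5b ac is exactly B = 3 bytes: K' = 00 5b ac.
K' ⊕ ipad = 36 6d 9a.  K' ⊕ opad = 5c 07 f0.
Inner input = (K'⊕ipad) ∥ m = 36 6d 9a ∥ e5 89 5f.
Inner hash: sum = 54+109+154+229+137+95 = 778; mod 256 = 10 → 0a.
Outer input = (K'⊕opad) ∥ inner = 5c 07 f0 ∥ 0a.
Outer hash (tag): sum = 92+7+240+10 = 349; mod 256 = 93 → 5d.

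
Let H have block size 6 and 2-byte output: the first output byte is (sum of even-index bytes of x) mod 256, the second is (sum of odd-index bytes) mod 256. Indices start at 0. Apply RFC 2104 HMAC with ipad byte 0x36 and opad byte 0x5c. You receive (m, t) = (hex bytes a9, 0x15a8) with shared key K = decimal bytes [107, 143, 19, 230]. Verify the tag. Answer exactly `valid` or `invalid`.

invalid

Key decimal bytes [107, 143, 19, 230] = 6b 8f 13 e6 is 4 bytes ≤ B = 6; zero-pad to 6 bytes: K' = 6b 8f 13 e6 00 00.
K' ⊕ ipad = 5d b9 25 d0 36 36; K' ⊕ opad = 37 d3 4f ba 5c 5c.
Inner hash: even-index sum = 353 mod 256 = 97; odd-index sum = 447 mod 256 = 191 → 61 bf.
Outer hash (recomputed tag): even-index sum = 323 mod 256 = 67; odd-index sum = 680 mod 256 = 168 → 43 a8.
Recomputed tag = 43a8; claimed = 15a8 → mismatch.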